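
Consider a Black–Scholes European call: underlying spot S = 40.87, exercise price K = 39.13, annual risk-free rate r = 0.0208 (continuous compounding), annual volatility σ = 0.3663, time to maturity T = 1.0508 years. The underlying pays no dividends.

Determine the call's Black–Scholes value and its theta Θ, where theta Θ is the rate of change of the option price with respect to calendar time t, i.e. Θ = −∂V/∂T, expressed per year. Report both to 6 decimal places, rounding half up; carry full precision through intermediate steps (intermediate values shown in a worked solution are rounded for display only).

σ√T = 0.3663·√1.0508 = 0.375489
d₁ = (ln(S/K) + (r+σ²/2)T) / (σ√T) = (ln(40.87/39.13) + (0.0208+0.3663²/2)·1.0508) / 0.375489 = (0.043507 + 0.092353) / 0.375489 = 0.361820
d₂ = d₁ − σ√T = 0.361820 − 0.375489 = -0.013669
e^{−rT} = e^{−0.0208·1.0508} = 0.978380
N(d₁) = 0.641257,  N(d₂) = 0.494547
Call price V = S·N(d₁) − K·e^{−rT}·N(d₂) = 26.208165 − 18.933259 = 7.274906
φ(d₁) = (1/√(2π))·e^{−d₁²/2} = 0.373665
Θ = −S·φ(d₁)·σ/(2√T) − r·K·e^{−rT}·N(d₂) = −2.728563 − 0.393812 = -3.122375

price = 7.274906
Θ = -3.122375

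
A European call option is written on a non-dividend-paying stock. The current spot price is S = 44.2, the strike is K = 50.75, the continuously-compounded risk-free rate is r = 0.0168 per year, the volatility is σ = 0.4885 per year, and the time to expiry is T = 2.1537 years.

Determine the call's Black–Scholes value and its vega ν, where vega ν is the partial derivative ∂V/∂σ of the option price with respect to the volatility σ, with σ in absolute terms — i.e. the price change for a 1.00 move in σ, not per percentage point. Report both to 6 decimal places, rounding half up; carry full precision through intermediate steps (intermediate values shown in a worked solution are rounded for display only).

σ√T = 0.4885·√2.1537 = 0.716898
d₁ = (ln(S/K) + (r+σ²/2)T) / (σ√T) = (ln(44.2/50.75) + (0.0168+0.4885²/2)·2.1537) / 0.716898 = (-0.138187 + 0.293153) / 0.716898 = 0.216163
d₂ = d₁ − σ√T = 0.216163 − 0.716898 = -0.500735
e^{−rT} = e^{−0.0168·2.1537} = 0.964465
N(d₁) = 0.585569,  N(d₂) = 0.308279
Call price V = S·N(d₁) − K·e^{−rT}·N(d₂) = 25.882172 − 15.089192 = 10.792980
φ(d₁) = (1/√(2π))·e^{−d₁²/2} = 0.389730
ν = S·φ(d₁)·√T = 25.280081

price = 10.792980
ν = 25.280081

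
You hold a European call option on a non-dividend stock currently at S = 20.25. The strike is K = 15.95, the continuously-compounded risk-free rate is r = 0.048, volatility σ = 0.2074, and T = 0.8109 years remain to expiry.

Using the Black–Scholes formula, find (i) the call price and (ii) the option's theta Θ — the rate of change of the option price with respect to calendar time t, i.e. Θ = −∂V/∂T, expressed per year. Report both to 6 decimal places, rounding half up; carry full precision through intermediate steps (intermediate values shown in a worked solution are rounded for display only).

σ√T = 0.2074·√0.8109 = 0.186764
d₁ = (ln(S/K) + (r+σ²/2)T) / (σ√T) = (ln(20.25/15.95) + (0.048+0.2074²/2)·0.8109) / 0.186764 = (0.238696 + 0.056364) / 0.186764 = 1.579855
d₂ = d₁ − σ√T = 1.579855 − 0.186764 = 1.393091
e^{−rT} = e^{−0.048·0.8109} = 0.961825
N(d₁) = 0.942930,  N(d₂) = 0.918204
Call price V = S·N(d₁) − K·e^{−rT}·N(d₂) = 19.094331 − 14.086260 = 5.008072
φ(d₁) = (1/√(2π))·e^{−d₁²/2} = 0.114531
Θ = −S·φ(d₁)·σ/(2√T) − r·K·e^{−rT}·N(d₂) = −0.267081 − 0.676140 = -0.943222

price = 5.008072
Θ = -0.943222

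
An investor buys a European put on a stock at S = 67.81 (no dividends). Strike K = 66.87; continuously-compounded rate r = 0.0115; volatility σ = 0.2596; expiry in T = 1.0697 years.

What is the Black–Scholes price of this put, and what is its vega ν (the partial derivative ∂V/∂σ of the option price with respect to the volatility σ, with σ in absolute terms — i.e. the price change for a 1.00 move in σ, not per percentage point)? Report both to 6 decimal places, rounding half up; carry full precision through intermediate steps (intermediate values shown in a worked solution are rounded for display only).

σ√T = 0.2596·√1.0697 = 0.268495
d₁ = (ln(S/K) + (r+σ²/2)T) / (σ√T) = (ln(67.81/66.87) + (0.0115+0.2596²/2)·1.0697) / 0.268495 = (0.013959 + 0.048346) / 0.268495 = 0.232055
d₂ = d₁ − σ√T = 0.232055 − 0.268495 = -0.036440
e^{−rT} = e^{−0.0115·1.0697} = 0.987774
N(−d₁) = 0.408248,  N(−d₂) = 0.514534
Put price V = K·e^{−rT}·N(−d₂) − S·N(−d₁) = 33.986235 − 27.683277 = 6.302958
φ(d₁) = (1/√(2π))·e^{−d₁²/2} = 0.388344
ν = S·φ(d₁)·√T = 27.235889

price = 6.302958
ν = 27.235889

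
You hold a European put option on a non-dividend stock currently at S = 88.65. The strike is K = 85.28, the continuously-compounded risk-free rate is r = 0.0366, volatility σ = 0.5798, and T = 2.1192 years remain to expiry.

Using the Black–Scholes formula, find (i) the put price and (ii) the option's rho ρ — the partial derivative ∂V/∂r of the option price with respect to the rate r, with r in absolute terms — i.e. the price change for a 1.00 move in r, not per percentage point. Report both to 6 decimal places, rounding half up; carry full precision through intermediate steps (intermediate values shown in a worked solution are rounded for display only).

σ√T = 0.5798·√2.1192 = 0.844042
d₁ = (ln(S/K) + (r+σ²/2)T) / (σ√T) = (ln(88.65/85.28) + (0.0366+0.5798²/2)·2.1192) / 0.844042 = (0.038756 + 0.433766) / 0.844042 = 0.559833
d₂ = d₁ − σ√T = 0.559833 − 0.844042 = -0.284210
e^{−rT} = e^{−0.0366·2.1192} = 0.925369
N(−d₁) = 0.287797,  N(−d₂) = 0.611875
Put price V = K·e^{−rT}·N(−d₂) − S·N(−d₁) = 48.286409 − 25.513184 = 22.773225
ρ = −K·T·e^{−rT}·N(−d₂) = -102.328558

price = 22.773225
ρ = -102.328558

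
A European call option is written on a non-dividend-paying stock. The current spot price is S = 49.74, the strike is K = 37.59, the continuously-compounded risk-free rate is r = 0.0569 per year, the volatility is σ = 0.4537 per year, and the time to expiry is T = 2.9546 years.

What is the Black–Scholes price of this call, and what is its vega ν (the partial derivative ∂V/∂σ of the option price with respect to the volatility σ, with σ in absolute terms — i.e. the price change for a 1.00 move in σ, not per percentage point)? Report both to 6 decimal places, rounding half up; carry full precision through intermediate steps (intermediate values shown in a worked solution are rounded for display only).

σ√T = 0.4537·√2.9546 = 0.779863
d₁ = (ln(S/K) + (r+σ²/2)T) / (σ√T) = (ln(49.74/37.59) + (0.0569+0.4537²/2)·2.9546) / 0.779863 = (0.280071 + 0.472210) / 0.779863 = 0.964633
d₂ = d₁ − σ√T = 0.964633 − 0.779863 = 0.184770
e^{−rT} = e^{−0.0569·2.9546} = 0.845255
N(d₁) = 0.832636,  N(d₂) = 0.573295
Call price V = S·N(d₁) − K·e^{−rT}·N(d₂) = 41.415294 − 18.215392 = 23.199902
φ(d₁) = (1/√(2π))·e^{−d₁²/2} = 0.250525
ν = S·φ(d₁)·√T = 21.419344

price = 23.199902
ν = 21.419344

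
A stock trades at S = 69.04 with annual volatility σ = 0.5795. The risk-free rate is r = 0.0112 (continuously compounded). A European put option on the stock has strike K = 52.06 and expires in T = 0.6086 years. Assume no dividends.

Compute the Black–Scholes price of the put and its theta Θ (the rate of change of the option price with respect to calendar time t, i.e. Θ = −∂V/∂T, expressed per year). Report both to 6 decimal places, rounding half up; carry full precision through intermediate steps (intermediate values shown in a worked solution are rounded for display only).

σ√T = 0.5795·√0.6086 = 0.452084
d₁ = (ln(S/K) + (r+σ²/2)T) / (σ√T) = (ln(69.04/52.06) + (0.0112+0.5795²/2)·0.6086) / 0.452084 = (0.282289 + 0.109006) / 0.452084 = 0.865537
d₂ = d₁ − σ√T = 0.865537 − 0.452084 = 0.413452
e^{−rT} = e^{−0.0112·0.6086} = 0.993207
N(−d₁) = 0.193372,  N(−d₂) = 0.339638
Put price V = K·e^{−rT}·N(−d₂) − S·N(−d₁) = 17.561419 − 13.350412 = 4.211007
φ(d₁) = (1/√(2π))·e^{−d₁²/2} = 0.274305
Θ = −S·φ(d₁)·σ/(2√T) + r·K·e^{−rT}·N(−d₂) = −7.033826 + 0.196688 = -6.837138

price = 4.211007
Θ = -6.837138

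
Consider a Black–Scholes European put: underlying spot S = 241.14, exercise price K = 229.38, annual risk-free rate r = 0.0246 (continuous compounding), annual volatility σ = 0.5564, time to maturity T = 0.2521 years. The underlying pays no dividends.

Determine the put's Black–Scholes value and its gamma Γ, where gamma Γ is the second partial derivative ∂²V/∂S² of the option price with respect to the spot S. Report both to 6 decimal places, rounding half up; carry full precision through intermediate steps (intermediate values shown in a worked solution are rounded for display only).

price = 19.988961
Γ = 0.005588

σ√T = 0.5564·√0.2521 = 0.279366
d₁ = (ln(S/K) + (r+σ²/2)T) / (σ√T) = (ln(241.14/229.38) + (0.0246+0.5564²/2)·0.2521) / 0.279366 = (0.049998 + 0.045224) / 0.279366 = 0.340850
d₂ = d₁ − σ√T = 0.340850 − 0.279366 = 0.061484
e^{−rT} = e^{−0.0246·0.2521} = 0.993818
N(−d₁) = 0.366608,  N(−d₂) = 0.475487
Put price V = K·e^{−rT}·N(−d₂) − S·N(−d₁) = 108.392843 − 88.403882 = 19.988961
φ(d₁) = (1/√(2π))·e^{−d₁²/2} = 0.376428
Γ = φ(d₁) / (S·σ·√T) = 0.005588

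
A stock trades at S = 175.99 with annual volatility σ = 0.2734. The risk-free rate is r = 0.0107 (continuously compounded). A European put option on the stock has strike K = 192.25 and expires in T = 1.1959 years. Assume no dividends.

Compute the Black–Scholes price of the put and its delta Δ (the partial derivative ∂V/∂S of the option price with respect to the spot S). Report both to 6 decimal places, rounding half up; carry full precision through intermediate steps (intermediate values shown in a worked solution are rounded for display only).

σ√T = 0.2734·√1.1959 = 0.298983
d₁ = (ln(S/K) + (r+σ²/2)T) / (σ√T) = (ln(175.99/192.25) + (0.0107+0.2734²/2)·1.1959) / 0.298983 = (-0.088369 + 0.057491) / 0.298983 = -0.103277
d₂ = d₁ − σ√T = -0.103277 − 0.298983 = -0.402260
e^{−rT} = e^{−0.0107·1.1959} = 0.987285
N(−d₁) = 0.541128,  N(−d₂) = 0.656253
Put price V = K·e^{−rT}·N(−d₂) − S·N(−d₁) = 124.560597 − 95.233187 = 29.327410
Δ = −N(−d₁) = -0.541128

price = 29.327410
Δ = -0.541128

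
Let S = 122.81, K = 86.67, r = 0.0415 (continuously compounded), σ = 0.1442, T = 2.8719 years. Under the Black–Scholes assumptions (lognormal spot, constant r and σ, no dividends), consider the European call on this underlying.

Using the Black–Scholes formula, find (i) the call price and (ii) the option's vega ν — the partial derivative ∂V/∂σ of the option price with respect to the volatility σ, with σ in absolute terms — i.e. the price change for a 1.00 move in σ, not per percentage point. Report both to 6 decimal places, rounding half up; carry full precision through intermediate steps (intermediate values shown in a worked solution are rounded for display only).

price = 46.129589
ν = 10.446426

σ√T = 0.1442·√2.8719 = 0.244371
d₁ = (ln(S/K) + (r+σ²/2)T) / (σ√T) = (ln(122.81/86.67) + (0.0415+0.1442²/2)·2.8719) / 0.244371 = (0.348531 + 0.149042) / 0.244371 = 2.036137
d₂ = d₁ − σ√T = 2.036137 − 0.244371 = 1.791766
e^{−rT} = e^{−0.0415·2.8719} = 0.887645
N(d₁) = 0.979132,  N(d₂) = 0.963415
Call price V = S·N(d₁) − K·e^{−rT}·N(d₂) = 120.247164 − 74.117575 = 46.129589
φ(d₁) = (1/√(2π))·e^{−d₁²/2} = 0.050194
ν = S·φ(d₁)·√T = 10.446426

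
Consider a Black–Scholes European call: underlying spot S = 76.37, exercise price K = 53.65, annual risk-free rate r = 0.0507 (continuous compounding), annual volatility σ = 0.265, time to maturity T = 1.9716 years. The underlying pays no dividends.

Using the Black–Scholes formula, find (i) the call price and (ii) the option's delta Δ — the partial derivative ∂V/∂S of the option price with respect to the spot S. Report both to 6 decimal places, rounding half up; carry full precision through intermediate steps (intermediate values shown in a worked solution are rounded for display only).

σ√T = 0.265·√1.9716 = 0.372096
d₁ = (ln(S/K) + (r+σ²/2)T) / (σ√T) = (ln(76.37/53.65) + (0.0507+0.265²/2)·1.9716) / 0.372096 = (0.353108 + 0.169188) / 0.372096 = 1.403659
d₂ = d₁ − σ√T = 1.403659 − 0.372096 = 1.031563
e^{−rT} = e^{−0.0507·1.9716} = 0.904874
N(d₁) = 0.919790,  N(d₂) = 0.848862
Call price V = S·N(d₁) − K·e^{−rT}·N(d₂) = 70.244352 − 41.209229 = 29.035122
Δ = N(d₁) = 0.919790

price = 29.035122
Δ = 0.919790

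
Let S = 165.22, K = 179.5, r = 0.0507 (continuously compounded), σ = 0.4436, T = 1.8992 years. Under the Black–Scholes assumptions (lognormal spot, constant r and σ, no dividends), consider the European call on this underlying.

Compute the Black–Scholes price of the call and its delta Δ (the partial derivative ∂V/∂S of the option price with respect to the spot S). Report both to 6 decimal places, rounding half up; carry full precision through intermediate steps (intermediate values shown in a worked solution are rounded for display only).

price = 40.520294
Δ = 0.628382

σ√T = 0.4436·√1.8992 = 0.611332
d₁ = (ln(S/K) + (r+σ²/2)T) / (σ√T) = (ln(165.22/179.5) + (0.0507+0.4436²/2)·1.8992) / 0.611332 = (-0.082897 + 0.283153) / 0.611332 = 0.327572
d₂ = d₁ − σ√T = 0.327572 − 0.611332 = -0.283759
e^{−rT} = e^{−0.0507·1.8992} = 0.908201
N(d₁) = 0.628382,  N(d₂) = 0.388297
Call price V = S·N(d₁) − K·e^{−rT}·N(d₂) = 103.821354 − 63.301061 = 40.520294
Δ = N(d₁) = 0.628382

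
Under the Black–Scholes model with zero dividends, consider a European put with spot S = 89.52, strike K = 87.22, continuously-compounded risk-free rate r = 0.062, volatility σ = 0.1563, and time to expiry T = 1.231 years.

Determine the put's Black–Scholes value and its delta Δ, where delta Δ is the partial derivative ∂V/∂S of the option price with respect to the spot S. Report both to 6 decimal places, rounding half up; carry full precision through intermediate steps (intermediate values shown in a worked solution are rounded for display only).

price = 2.522652
Δ = -0.249231

σ√T = 0.1563·√1.231 = 0.173416
d₁ = (ln(S/K) + (r+σ²/2)T) / (σ√T) = (ln(89.52/87.22) + (0.062+0.1563²/2)·1.231) / 0.173416 = (0.026028 + 0.091358) / 0.173416 = 0.676911
d₂ = d₁ − σ√T = 0.676911 − 0.173416 = 0.503495
e^{−rT} = e^{−0.062·1.231} = 0.926518
N(−d₁) = 0.249231,  N(−d₂) = 0.307308
Put price V = K·e^{−rT}·N(−d₂) − S·N(−d₁) = 24.833831 − 22.311180 = 2.522652
Δ = −N(−d₁) = -0.249231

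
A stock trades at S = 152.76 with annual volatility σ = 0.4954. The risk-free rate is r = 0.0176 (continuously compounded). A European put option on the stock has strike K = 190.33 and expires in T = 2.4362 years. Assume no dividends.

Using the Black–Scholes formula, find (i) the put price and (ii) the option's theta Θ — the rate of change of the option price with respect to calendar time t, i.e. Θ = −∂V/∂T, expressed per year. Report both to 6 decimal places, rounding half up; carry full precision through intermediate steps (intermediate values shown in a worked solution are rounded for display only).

price = 66.464437
Θ = -7.206272

σ√T = 0.4954·√2.4362 = 0.773237
d₁ = (ln(S/K) + (r+σ²/2)T) / (σ√T) = (ln(152.76/190.33) + (0.0176+0.4954²/2)·2.4362) / 0.773237 = (-0.219891 + 0.341825) / 0.773237 = 0.157692
d₂ = d₁ − σ√T = 0.157692 − 0.773237 = -0.615545
e^{−rT} = e^{−0.0176·2.4362} = 0.958029
N(−d₁) = 0.437350,  N(−d₂) = 0.730902
Put price V = K·e^{−rT}·N(−d₂) − S·N(−d₁) = 133.273982 − 66.809545 = 66.464437
φ(d₁) = (1/√(2π))·e^{−d₁²/2} = 0.394013
Θ = −S·φ(d₁)·σ/(2√T) + r·K·e^{−rT}·N(−d₂) = −9.551894 + 2.345622 = -7.206272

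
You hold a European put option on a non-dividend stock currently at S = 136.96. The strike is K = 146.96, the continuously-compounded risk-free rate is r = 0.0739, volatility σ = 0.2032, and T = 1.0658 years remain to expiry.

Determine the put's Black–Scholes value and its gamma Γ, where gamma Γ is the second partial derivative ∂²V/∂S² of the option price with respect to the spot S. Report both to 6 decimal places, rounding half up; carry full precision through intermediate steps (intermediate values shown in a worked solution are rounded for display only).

price = 10.837353
Γ = 0.013741

σ√T = 0.2032·√1.0658 = 0.209779
d₁ = (ln(S/K) + (r+σ²/2)T) / (σ√T) = (ln(136.96/146.96) + (0.0739+0.2032²/2)·1.0658) / 0.209779 = (-0.070472 + 0.100766) / 0.209779 = 0.144412
d₂ = d₁ − σ√T = 0.144412 − 0.209779 = -0.065366
e^{−rT} = e^{−0.0739·1.0658} = 0.924259
N(−d₁) = 0.442587,  N(−d₂) = 0.526059
Put price V = K·e^{−rT}·N(−d₂) − S·N(−d₁) = 71.454125 − 60.616771 = 10.837353
φ(d₁) = (1/√(2π))·e^{−d₁²/2} = 0.394804
Γ = φ(d₁) / (S·σ·√T) = 0.013741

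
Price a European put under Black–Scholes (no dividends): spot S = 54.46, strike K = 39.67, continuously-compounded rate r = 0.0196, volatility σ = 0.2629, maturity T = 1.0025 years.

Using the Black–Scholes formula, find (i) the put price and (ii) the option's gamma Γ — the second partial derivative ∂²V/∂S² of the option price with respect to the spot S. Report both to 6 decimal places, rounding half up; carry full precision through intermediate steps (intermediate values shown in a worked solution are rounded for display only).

price = 0.573939
Γ = 0.010298

σ√T = 0.2629·√1.0025 = 0.263228
d₁ = (ln(S/K) + (r+σ²/2)T) / (σ√T) = (ln(54.46/39.67) + (0.0196+0.2629²/2)·1.0025) / 0.263228 = (0.316871 + 0.054294) / 0.263228 = 1.410049
d₂ = d₁ − σ√T = 1.410049 − 0.263228 = 1.146820
e^{−rT} = e^{−0.0196·1.0025} = 0.980543
N(−d₁) = 0.079263,  N(−d₂) = 0.125728
Put price V = K·e^{−rT}·N(−d₂) − S·N(−d₁) = 4.890584 − 4.316645 = 0.573939
φ(d₁) = (1/√(2π))·e^{−d₁²/2} = 0.147628
Γ = φ(d₁) / (S·σ·√T) = 0.010298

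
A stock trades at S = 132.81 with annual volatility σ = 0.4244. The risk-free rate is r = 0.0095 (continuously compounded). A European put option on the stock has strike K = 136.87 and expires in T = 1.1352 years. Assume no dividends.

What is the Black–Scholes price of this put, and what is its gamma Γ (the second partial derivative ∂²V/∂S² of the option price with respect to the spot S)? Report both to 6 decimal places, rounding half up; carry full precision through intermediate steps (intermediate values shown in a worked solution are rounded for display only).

price = 25.304822
Γ = 0.006532

σ√T = 0.4244·√1.1352 = 0.452180
d₁ = (ln(S/K) + (r+σ²/2)T) / (σ√T) = (ln(132.81/136.87) + (0.0095+0.4244²/2)·1.1352) / 0.452180 = (-0.030112 + 0.113018) / 0.452180 = 0.183347
d₂ = d₁ − σ√T = 0.183347 − 0.452180 = -0.268833
e^{−rT} = e^{−0.0095·1.1352} = 0.989274
N(−d₁) = 0.427263,  N(−d₂) = 0.605971
Put price V = K·e^{−rT}·N(−d₂) − S·N(−d₁) = 82.049610 − 56.744788 = 25.304822
φ(d₁) = (1/√(2π))·e^{−d₁²/2} = 0.392293
Γ = φ(d₁) / (S·σ·√T) = 0.006532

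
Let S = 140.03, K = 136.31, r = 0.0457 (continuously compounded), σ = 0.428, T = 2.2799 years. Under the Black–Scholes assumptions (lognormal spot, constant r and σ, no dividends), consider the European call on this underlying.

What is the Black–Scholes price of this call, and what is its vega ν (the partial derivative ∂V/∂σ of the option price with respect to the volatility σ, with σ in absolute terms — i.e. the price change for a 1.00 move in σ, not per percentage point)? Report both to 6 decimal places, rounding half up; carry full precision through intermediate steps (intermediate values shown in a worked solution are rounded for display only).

price = 42.565641
ν = 73.452498

σ√T = 0.428·√2.2799 = 0.646252
d₁ = (ln(S/K) + (r+σ²/2)T) / (σ√T) = (ln(140.03/136.31) + (0.0457+0.428²/2)·2.2799) / 0.646252 = (0.026925 + 0.313012) / 0.646252 = 0.526013
d₂ = d₁ − σ√T = 0.526013 − 0.646252 = -0.120238
e^{−rT} = e^{−0.0457·2.2799} = 0.901053
N(d₁) = 0.700561,  N(d₂) = 0.452147
Call price V = S·N(d₁) − K·e^{−rT}·N(d₂) = 98.099493 − 55.533852 = 42.565641
φ(d₁) = (1/√(2π))·e^{−d₁²/2} = 0.347398
ν = S·φ(d₁)·√T = 73.452498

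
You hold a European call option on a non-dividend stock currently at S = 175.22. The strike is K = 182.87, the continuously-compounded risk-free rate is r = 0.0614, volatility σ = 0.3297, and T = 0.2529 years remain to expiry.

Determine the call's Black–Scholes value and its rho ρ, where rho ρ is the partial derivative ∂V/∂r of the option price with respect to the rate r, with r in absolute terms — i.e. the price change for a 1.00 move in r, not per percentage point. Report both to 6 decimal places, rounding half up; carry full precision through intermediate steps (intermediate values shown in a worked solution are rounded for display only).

σ√T = 0.3297·√0.2529 = 0.165803
d₁ = (ln(S/K) + (r+σ²/2)T) / (σ√T) = (ln(175.22/182.87) + (0.0614+0.3297²/2)·0.2529) / 0.165803 = (-0.042733 + 0.029273) / 0.165803 = -0.081179
d₂ = d₁ − σ√T = -0.081179 − 0.165803 = -0.246982
e^{−rT} = e^{−0.0614·0.2529} = 0.984592
N(d₁) = 0.467650,  N(d₂) = 0.402461
Call price V = S·N(d₁) − K·e^{−rT}·N(d₂) = 81.941598 − 72.464024 = 9.477575
ρ = K·T·e^{−rT}·N(d₂) = 18.326152

price = 9.477575
ρ = 18.326152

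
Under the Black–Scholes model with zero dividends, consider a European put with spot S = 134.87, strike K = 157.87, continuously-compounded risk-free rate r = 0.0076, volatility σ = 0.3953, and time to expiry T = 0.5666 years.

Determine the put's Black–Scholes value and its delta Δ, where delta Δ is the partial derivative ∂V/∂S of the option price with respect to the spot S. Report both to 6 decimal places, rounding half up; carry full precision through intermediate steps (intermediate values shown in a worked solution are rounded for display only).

price = 30.648652
Δ = -0.642793

σ√T = 0.3953·√0.5666 = 0.297554
d₁ = (ln(S/K) + (r+σ²/2)T) / (σ√T) = (ln(134.87/157.87) + (0.0076+0.3953²/2)·0.5666) / 0.297554 = (-0.157461 + 0.048575) / 0.297554 = -0.365935
d₂ = d₁ − σ√T = -0.365935 − 0.297554 = -0.663489
e^{−rT} = e^{−0.0076·0.5666} = 0.995703
N(−d₁) = 0.642793,  N(−d₂) = 0.746491
Put price V = K·e^{−rT}·N(−d₂) − S·N(−d₁) = 117.342189 − 86.693537 = 30.648652
Δ = −N(−d₁) = -0.642793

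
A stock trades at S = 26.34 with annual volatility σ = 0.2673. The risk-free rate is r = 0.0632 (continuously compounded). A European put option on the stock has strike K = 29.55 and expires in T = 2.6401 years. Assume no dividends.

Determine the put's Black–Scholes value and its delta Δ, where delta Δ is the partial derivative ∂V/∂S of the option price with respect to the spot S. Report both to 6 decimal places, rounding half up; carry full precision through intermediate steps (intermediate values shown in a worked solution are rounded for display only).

price = 3.779194
Δ = -0.368223

σ√T = 0.2673·√2.6401 = 0.434319
d₁ = (ln(S/K) + (r+σ²/2)T) / (σ√T) = (ln(26.34/29.55) + (0.0632+0.2673²/2)·2.6401) / 0.434319 = (-0.114995 + 0.261171) / 0.434319 = 0.336563
d₂ = d₁ − σ√T = 0.336563 − 0.434319 = -0.097756
e^{−rT} = e^{−0.0632·2.6401} = 0.846323
N(−d₁) = 0.368223,  N(−d₂) = 0.538937
Put price V = K·e^{−rT}·N(−d₂) − S·N(−d₁) = 13.478190 − 9.698996 = 3.779194
Δ = −N(−d₁) = -0.368223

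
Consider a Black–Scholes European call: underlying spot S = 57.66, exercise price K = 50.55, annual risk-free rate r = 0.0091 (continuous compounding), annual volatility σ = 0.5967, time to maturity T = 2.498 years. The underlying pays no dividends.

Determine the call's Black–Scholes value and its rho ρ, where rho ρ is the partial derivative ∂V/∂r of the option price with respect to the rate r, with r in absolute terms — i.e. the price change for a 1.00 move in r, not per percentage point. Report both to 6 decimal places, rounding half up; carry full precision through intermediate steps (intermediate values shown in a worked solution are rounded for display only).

price = 23.783664
ρ = 46.792053

σ√T = 0.5967·√2.498 = 0.943088
d₁ = (ln(S/K) + (r+σ²/2)T) / (σ√T) = (ln(57.66/50.55) + (0.0091+0.5967²/2)·2.498) / 0.943088 = (0.131601 + 0.467439) / 0.943088 = 0.635190
d₂ = d₁ − σ√T = 0.635190 − 0.943088 = -0.307898
e^{−rT} = e^{−0.0091·2.498} = 0.977525
N(d₁) = 0.737348,  N(d₂) = 0.379080
Call price V = S·N(d₁) − K·e^{−rT}·N(d₂) = 42.515471 − 18.731807 = 23.783664
ρ = K·T·e^{−rT}·N(d₂) = 46.792053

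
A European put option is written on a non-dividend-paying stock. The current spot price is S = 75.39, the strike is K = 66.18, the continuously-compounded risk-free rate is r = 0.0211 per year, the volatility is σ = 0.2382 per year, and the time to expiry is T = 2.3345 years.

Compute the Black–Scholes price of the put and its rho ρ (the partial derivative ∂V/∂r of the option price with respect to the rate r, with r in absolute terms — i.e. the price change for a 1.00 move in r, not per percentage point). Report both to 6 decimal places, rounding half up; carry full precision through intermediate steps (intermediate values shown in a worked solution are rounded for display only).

price = 4.970842
ρ = -55.557165

σ√T = 0.2382·√2.3345 = 0.363947
d₁ = (ln(S/K) + (r+σ²/2)T) / (σ√T) = (ln(75.39/66.18) + (0.0211+0.2382²/2)·2.3345) / 0.363947 = (0.130296 + 0.115487) / 0.363947 = 0.675326
d₂ = d₁ − σ√T = 0.675326 − 0.363947 = 0.311378
e^{−rT} = e^{−0.0211·2.3345} = 0.951936
N(−d₁) = 0.249734,  N(−d₂) = 0.377756
Put price V = K·e^{−rT}·N(−d₂) − S·N(−d₁) = 23.798315 − 18.827473 = 4.970842
ρ = −K·T·e^{−rT}·N(−d₂) = -55.557165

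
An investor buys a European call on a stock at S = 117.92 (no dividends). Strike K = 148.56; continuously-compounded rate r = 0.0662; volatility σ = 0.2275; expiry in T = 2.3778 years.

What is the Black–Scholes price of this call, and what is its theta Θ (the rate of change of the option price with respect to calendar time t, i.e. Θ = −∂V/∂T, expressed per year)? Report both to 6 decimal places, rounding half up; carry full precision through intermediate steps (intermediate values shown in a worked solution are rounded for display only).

price = 12.913768
Θ = -6.409616

σ√T = 0.2275·√2.3778 = 0.350808
d₁ = (ln(S/K) + (r+σ²/2)T) / (σ√T) = (ln(117.92/148.56) + (0.0662+0.2275²/2)·2.3778) / 0.350808 = (-0.230982 + 0.218943) / 0.350808 = -0.034318
d₂ = d₁ − σ√T = -0.034318 − 0.350808 = -0.385126
e^{−rT} = e^{−0.0662·2.3778} = 0.854353
N(d₁) = 0.486312,  N(d₂) = 0.350072
Call price V = S·N(d₁) − K·e^{−rT}·N(d₂) = 57.345872 − 44.432104 = 12.913768
φ(d₁) = (1/√(2π))·e^{−d₁²/2} = 0.398707
Θ = −S·φ(d₁)·σ/(2√T) − r·K·e^{−rT}·N(d₂) = −3.468211 − 2.941405 = -6.409616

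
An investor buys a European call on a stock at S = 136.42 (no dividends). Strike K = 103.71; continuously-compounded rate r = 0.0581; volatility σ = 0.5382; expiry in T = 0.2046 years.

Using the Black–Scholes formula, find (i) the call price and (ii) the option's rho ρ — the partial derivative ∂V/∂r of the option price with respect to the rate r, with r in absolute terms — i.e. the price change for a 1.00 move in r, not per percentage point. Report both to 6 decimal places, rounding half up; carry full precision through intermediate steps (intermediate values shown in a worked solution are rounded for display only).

σ√T = 0.5382·√0.2046 = 0.243443
d₁ = (ln(S/K) + (r+σ²/2)T) / (σ√T) = (ln(136.42/103.71) + (0.0581+0.5382²/2)·0.2046) / 0.243443 = (0.274140 + 0.041519) / 0.243443 = 1.296648
d₂ = d₁ − σ√T = 1.296648 − 0.243443 = 1.053205
e^{−rT} = e^{−0.0581·0.2046} = 0.988183
N(d₁) = 0.902624,  N(d₂) = 0.853876
Call price V = S·N(d₁) − K·e^{−rT}·N(d₂) = 123.135935 − 87.509080 = 35.626855
ρ = K·T·e^{−rT}·N(d₂) = 17.904358

price = 35.626855
ρ = 17.904358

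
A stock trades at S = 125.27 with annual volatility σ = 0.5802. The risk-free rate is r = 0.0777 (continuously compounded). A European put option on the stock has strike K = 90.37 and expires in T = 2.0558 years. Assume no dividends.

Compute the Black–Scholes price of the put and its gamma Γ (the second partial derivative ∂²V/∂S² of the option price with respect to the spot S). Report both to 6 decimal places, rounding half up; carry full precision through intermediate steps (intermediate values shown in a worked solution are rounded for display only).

σ√T = 0.5802·√2.0558 = 0.831894
d₁ = (ln(S/K) + (r+σ²/2)T) / (σ√T) = (ln(125.27/90.37) + (0.0777+0.5802²/2)·2.0558) / 0.831894 = (0.326559 + 0.505760) / 0.831894 = 1.000510
d₂ = d₁ − σ√T = 1.000510 − 0.831894 = 0.168616
e^{−rT} = e^{−0.0777·2.0558} = 0.852369
N(−d₁) = 0.158532,  N(−d₂) = 0.433049
Put price V = K·e^{−rT}·N(−d₂) − S·N(−d₁) = 33.357184 − 19.859281 = 13.497903
φ(d₁) = (1/√(2π))·e^{−d₁²/2} = 0.241847
Γ = φ(d₁) / (S·σ·√T) = 0.002321

price = 13.497903
Γ = 0.002321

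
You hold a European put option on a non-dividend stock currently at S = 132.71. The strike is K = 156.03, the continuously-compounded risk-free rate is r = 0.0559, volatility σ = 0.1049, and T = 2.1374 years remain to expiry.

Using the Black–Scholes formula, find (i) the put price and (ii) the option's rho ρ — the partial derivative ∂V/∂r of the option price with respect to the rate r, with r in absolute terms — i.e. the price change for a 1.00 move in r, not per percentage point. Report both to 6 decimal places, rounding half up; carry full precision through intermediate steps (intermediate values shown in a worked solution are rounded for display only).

price = 11.475377
ρ = -188.814523

σ√T = 0.1049·√2.1374 = 0.153362
d₁ = (ln(S/K) + (r+σ²/2)T) / (σ√T) = (ln(132.71/156.03) + (0.0559+0.1049²/2)·2.1374) / 0.153362 = (-0.161882 + 0.131241) / 0.153362 = -0.199797
d₂ = d₁ − σ√T = -0.199797 − 0.153362 = -0.353160
e^{−rT} = e^{−0.0559·2.1374} = 0.887381
N(−d₁) = 0.579180,  N(−d₂) = 0.638016
Put price V = K·e^{−rT}·N(−d₂) − S·N(−d₁) = 88.338413 − 76.863036 = 11.475377
ρ = −K·T·e^{−rT}·N(−d₂) = -188.814523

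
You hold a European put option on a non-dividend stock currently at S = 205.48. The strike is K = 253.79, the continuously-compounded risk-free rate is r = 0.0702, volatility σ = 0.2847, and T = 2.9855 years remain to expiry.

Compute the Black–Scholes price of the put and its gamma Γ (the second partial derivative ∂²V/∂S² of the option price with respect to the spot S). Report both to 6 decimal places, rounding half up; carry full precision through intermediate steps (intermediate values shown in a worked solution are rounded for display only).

σ√T = 0.2847·√2.9855 = 0.491922
d₁ = (ln(S/K) + (r+σ²/2)T) / (σ√T) = (ln(205.48/253.79) + (0.0702+0.2847²/2)·2.9855) / 0.491922 = (-0.211158 + 0.330576) / 0.491922 = 0.242756
d₂ = d₁ − σ√T = 0.242756 − 0.491922 = -0.249165
e^{−rT} = e^{−0.0702·2.9855} = 0.810923
N(−d₁) = 0.404097,  N(−d₂) = 0.598384
Put price V = K·e^{−rT}·N(−d₂) − S·N(−d₁) = 123.149826 − 83.033864 = 40.115963
φ(d₁) = (1/√(2π))·e^{−d₁²/2} = 0.387359
Γ = φ(d₁) / (S·σ·√T) = 0.003832

price = 40.115963
Γ = 0.003832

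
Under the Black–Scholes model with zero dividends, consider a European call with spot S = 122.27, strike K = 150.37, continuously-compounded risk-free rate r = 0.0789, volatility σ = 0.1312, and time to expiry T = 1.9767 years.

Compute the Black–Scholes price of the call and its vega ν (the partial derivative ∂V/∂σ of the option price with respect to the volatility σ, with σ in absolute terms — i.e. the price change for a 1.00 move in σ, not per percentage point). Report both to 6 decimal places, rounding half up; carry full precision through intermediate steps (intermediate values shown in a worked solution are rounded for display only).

price = 6.374731
ν = 67.432530

σ√T = 0.1312·√1.9767 = 0.184461
d₁ = (ln(S/K) + (r+σ²/2)T) / (σ√T) = (ln(122.27/150.37) + (0.0789+0.1312²/2)·1.9767) / 0.184461 = (-0.206867 + 0.172975) / 0.184461 = -0.183739
d₂ = d₁ − σ√T = -0.183739 − 0.184461 = -0.368200
e^{−rT} = e^{−0.0789·1.9767} = 0.855592
N(d₁) = 0.427109,  N(d₂) = 0.356362
Call price V = S·N(d₁) − K·e^{−rT}·N(d₂) = 52.222624 − 45.847894 = 6.374731
φ(d₁) = (1/√(2π))·e^{−d₁²/2} = 0.392265
ν = S·φ(d₁)·√T = 67.432530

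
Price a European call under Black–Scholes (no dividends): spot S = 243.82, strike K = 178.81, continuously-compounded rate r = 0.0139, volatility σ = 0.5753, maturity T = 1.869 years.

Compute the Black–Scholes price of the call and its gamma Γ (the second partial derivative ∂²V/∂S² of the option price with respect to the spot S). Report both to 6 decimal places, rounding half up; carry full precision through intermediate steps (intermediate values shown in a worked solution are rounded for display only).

σ√T = 0.5753·√1.869 = 0.786501
d₁ = (ln(S/K) + (r+σ²/2)T) / (σ√T) = (ln(243.82/178.81) + (0.0139+0.5753²/2)·1.869) / 0.786501 = (0.310106 + 0.335271) / 0.786501 = 0.820568
d₂ = d₁ − σ√T = 0.820568 − 0.786501 = 0.034067
e^{−rT} = e^{−0.0139·1.869} = 0.974355
N(d₁) = 0.794054,  N(d₂) = 0.513588
Call price V = S·N(d₁) − K·e^{−rT}·N(d₂) = 193.606194 − 89.479662 = 104.126532
φ(d₁) = (1/√(2π))·e^{−d₁²/2} = 0.284904
Γ = φ(d₁) / (S·σ·√T) = 0.001486

price = 104.126532
Γ = 0.001486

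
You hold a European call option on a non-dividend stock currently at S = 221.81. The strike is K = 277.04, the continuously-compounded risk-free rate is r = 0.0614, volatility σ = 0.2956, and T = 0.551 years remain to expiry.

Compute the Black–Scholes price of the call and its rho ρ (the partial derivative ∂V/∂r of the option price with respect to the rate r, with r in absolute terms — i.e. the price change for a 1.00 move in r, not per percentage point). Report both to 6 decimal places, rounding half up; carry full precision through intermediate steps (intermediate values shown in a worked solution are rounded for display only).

σ√T = 0.2956·√0.551 = 0.219422
d₁ = (ln(S/K) + (r+σ²/2)T) / (σ√T) = (ln(221.81/277.04) + (0.0614+0.2956²/2)·0.551) / 0.219422 = (-0.222341 + 0.057904) / 0.219422 = -0.749407
d₂ = d₁ − σ√T = -0.749407 − 0.219422 = -0.968829
e^{−rT} = e^{−0.0614·0.551} = 0.966734
N(d₁) = 0.226806,  N(d₂) = 0.166315
Call price V = S·N(d₁) − K·e^{−rT}·N(d₂) = 50.307855 − 44.543260 = 5.764596
ρ = K·T·e^{−rT}·N(d₂) = 24.543336

price = 5.764596
ρ = 24.543336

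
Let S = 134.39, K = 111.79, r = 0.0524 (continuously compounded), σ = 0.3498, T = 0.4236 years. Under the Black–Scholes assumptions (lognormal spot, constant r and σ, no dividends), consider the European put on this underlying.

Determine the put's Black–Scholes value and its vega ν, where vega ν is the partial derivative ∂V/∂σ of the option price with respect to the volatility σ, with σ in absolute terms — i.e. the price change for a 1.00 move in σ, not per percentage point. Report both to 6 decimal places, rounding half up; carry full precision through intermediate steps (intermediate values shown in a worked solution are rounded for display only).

price = 2.729150
ν = 20.739646

σ√T = 0.3498·√0.4236 = 0.227666
d₁ = (ln(S/K) + (r+σ²/2)T) / (σ√T) = (ln(134.39/111.79) + (0.0524+0.3498²/2)·0.4236) / 0.227666 = (0.184124 + 0.048112) / 0.227666 = 1.020076
d₂ = d₁ − σ√T = 1.020076 − 0.227666 = 0.792410
e^{−rT} = e^{−0.0524·0.4236} = 0.978048
N(−d₁) = 0.153846,  N(−d₂) = 0.214061
Put price V = K·e^{−rT}·N(−d₂) − S·N(−d₁) = 23.404543 − 20.675393 = 2.729150
φ(d₁) = (1/√(2π))·e^{−d₁²/2} = 0.237114
ν = S·φ(d₁)·√T = 20.739646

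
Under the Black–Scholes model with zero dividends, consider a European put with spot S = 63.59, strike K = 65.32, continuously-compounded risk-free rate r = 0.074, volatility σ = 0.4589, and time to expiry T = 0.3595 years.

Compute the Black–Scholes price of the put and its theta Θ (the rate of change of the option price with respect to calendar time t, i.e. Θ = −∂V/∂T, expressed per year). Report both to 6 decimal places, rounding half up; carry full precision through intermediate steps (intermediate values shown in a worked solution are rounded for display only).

σ√T = 0.4589·√0.3595 = 0.275149
d₁ = (ln(S/K) + (r+σ²/2)T) / (σ√T) = (ln(63.59/65.32) + (0.074+0.4589²/2)·0.3595) / 0.275149 = (-0.026842 + 0.064456) / 0.275149 = 0.136706
d₂ = d₁ − σ√T = 0.136706 − 0.275149 = -0.138443
e^{−rT} = e^{−0.074·0.3595} = 0.973748
N(−d₁) = 0.445632,  N(−d₂) = 0.555055
Put price V = K·e^{−rT}·N(−d₂) − S·N(−d₁) = 35.304379 − 28.337723 = 6.966656
φ(d₁) = (1/√(2π))·e^{−d₁²/2} = 0.395232
Θ = −S·φ(d₁)·σ/(2√T) + r·K·e^{−rT}·N(−d₂) = −9.617880 + 2.612524 = -7.005356

price = 6.966656
Θ = -7.005356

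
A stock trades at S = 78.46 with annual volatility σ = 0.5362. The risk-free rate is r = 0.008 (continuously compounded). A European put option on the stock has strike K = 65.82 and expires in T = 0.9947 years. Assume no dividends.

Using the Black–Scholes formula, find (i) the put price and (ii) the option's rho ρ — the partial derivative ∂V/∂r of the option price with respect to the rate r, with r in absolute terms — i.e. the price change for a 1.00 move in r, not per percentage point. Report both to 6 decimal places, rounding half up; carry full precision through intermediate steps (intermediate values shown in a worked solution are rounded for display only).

σ√T = 0.5362·√0.9947 = 0.534777
d₁ = (ln(S/K) + (r+σ²/2)T) / (σ√T) = (ln(78.46/65.82) + (0.008+0.5362²/2)·0.9947) / 0.534777 = (0.175665 + 0.150951) / 0.534777 = 0.610752
d₂ = d₁ − σ√T = 0.610752 − 0.534777 = 0.075975
e^{−rT} = e^{−0.008·0.9947} = 0.992074
N(−d₁) = 0.270682,  N(−d₂) = 0.469720
Put price V = K·e^{−rT}·N(−d₂) − S·N(−d₁) = 30.671899 − 21.237707 = 9.434193
ρ = −K·T·e^{−rT}·N(−d₂) = -30.509338

price = 9.434193
ρ = -30.509338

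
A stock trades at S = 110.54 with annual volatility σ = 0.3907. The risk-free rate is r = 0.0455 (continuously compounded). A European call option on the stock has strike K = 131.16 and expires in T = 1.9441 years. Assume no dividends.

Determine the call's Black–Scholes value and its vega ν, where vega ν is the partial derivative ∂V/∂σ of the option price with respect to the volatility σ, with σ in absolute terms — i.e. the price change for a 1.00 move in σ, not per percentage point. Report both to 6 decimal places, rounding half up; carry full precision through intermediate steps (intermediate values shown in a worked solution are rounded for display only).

σ√T = 0.3907·√1.9441 = 0.544757
d₁ = (ln(S/K) + (r+σ²/2)T) / (σ√T) = (ln(110.54/131.16) + (0.0455+0.3907²/2)·1.9441) / 0.544757 = (-0.171041 + 0.236837) / 0.544757 = 0.120781
d₂ = d₁ − σ√T = 0.120781 − 0.544757 = -0.423976
e^{−rT} = e^{−0.0455·1.9441} = 0.915343
N(d₁) = 0.548068,  N(d₂) = 0.335792
Call price V = S·N(d₁) − K·e^{−rT}·N(d₂) = 60.583392 − 40.313917 = 20.269475
φ(d₁) = (1/√(2π))·e^{−d₁²/2} = 0.396043
ν = S·φ(d₁)·√T = 61.040923

price = 20.269475
ν = 61.040923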